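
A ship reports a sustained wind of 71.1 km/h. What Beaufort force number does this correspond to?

Beaufort force 8

71.1 km/h = 19.8 m/s, which is Beaufort 8 (gale, 17.2–20.7 m/s).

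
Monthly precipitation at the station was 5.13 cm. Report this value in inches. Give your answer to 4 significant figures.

2.020 in

1 cm = 0.393701 in, so 5.13 × 0.393701 = 2.020 in.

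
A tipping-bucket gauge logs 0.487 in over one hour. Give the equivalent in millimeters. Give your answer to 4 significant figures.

12.37 mm

1 in = 25.4 mm, so 0.487 × 25.4 = 12.37 mm.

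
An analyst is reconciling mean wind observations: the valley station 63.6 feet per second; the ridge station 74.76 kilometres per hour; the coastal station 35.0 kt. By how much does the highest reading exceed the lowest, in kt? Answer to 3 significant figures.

5.37 kt

the valley station: 63.6 ft/s = 37.6820 kt.
the ridge station: 74.76 km/h = 40.3672 kt.
Spread: 40.3672 − 35.0000 = 5.37 kt.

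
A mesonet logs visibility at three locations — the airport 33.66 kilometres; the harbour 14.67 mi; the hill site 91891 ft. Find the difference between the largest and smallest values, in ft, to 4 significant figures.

32980 ft

the airport: 33.66 km = 110433.07 ft.
the harbour: 14.67 SM = 77457.60 ft.
Spread: 110433.07 − 77457.60 = 32980 ft.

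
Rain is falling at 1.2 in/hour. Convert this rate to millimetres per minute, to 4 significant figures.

0.5080 mm/minute

1.2 in/hour × 25.4 mm/in × 0.0166667 hour/minute = 0.5080 mm/minute.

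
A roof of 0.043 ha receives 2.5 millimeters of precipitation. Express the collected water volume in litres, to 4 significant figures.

1075 litres

Area: 0.043 ha = 430 m².
1 mm over 1 m² is 1 L, so volume = 2.5 × 430 = 1075 L.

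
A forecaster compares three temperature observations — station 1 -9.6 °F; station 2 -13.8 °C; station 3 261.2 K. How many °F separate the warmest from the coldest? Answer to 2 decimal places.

station 1: -9.6 °F = -23.111 °C.
station 3: 261.2 K = -11.950 °C.
Spread: (-11.950) − (-23.111) = 11.161 °C = 20.09 °F.

20.09 °F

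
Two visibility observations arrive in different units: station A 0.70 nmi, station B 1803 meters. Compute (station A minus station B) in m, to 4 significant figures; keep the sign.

station A: 0.70 nmi = 1296.400 m.
Difference: 1296.400 − 1803.000 = -506.6 m.

-506.6 m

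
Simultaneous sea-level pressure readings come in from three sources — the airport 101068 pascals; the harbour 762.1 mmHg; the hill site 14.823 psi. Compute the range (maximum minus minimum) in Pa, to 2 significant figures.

the harbour: 762.1 mmHg = 101604.99 Pa.
the hill site: 14.823 psi = 102200.99 Pa.
Spread: 102200.99 − 101068.00 = 1100 Pa.

1100 Pa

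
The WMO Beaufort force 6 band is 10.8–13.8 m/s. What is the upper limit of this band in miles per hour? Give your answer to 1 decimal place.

30.9 mph

10.8–13.8 m/s × 2.237 = 24.2–30.9 mph.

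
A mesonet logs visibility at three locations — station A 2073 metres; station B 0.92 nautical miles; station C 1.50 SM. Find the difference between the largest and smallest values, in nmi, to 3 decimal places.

station A: 2073 m = 1.11933 nmi.
station C: 1.50 SM = 1.30346 nmi.
Spread: 1.30346 − 0.92000 = 0.383 nmi.

0.383 nmi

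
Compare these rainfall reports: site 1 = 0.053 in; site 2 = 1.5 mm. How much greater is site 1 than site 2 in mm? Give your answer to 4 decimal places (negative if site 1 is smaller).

site 1: 0.053 in = 1.346200 mm.
Difference: 1.346200 − 1.500000 = -0.1538 mm.

-0.1538 mm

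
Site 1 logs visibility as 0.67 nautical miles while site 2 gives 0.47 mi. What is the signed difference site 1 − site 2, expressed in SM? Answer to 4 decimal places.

0.3010 SM

site 1: 0.67 nmi = 0.771022 SM.
Difference: 0.771022 − 0.470000 = 0.3010 SM.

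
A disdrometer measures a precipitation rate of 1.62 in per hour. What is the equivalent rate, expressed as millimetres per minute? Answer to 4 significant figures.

1.62 in/hour × 25.4 mm/in × 0.0166667 hour/minute = 0.6858 mm/minute.

0.6858 mm/minute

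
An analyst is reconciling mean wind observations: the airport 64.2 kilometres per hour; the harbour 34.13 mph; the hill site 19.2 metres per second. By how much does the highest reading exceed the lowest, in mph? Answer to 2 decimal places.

the airport: 64.2 km/h = 39.8920 mph.
the hill site: 19.2 m/s = 42.9492 mph.
Spread: 42.9492 − 34.1300 = 8.82 mph.

8.82 mph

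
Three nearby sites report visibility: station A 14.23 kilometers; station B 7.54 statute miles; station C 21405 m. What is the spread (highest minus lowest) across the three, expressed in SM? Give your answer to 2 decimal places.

5.76 SM

station A: 14.23 km = 8.8421 SM.
station C: 21405 m = 13.3005 SM.
Spread: 13.3005 − 7.5400 = 5.76 SM.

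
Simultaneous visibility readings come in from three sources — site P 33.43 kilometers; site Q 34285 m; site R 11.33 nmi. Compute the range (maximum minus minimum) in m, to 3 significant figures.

site P: 33.43 km = 33430.00 m.
site R: 11.33 nmi = 20983.16 m.
Spread: 34285.00 − 20983.16 = 13300 m.

13300 m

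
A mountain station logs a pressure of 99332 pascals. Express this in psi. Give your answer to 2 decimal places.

14.41 psi

1 Pa = 0.000145038 psi, so 99332 × 0.000145038 = 14.41 psi.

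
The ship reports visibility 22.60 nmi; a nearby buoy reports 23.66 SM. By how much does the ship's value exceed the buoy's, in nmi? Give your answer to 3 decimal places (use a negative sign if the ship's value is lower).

2.040 nmi

the buoy: 23.66 SM = 20.55998 nmi.
Difference: 22.60000 − 20.55998 = 2.040 nmi.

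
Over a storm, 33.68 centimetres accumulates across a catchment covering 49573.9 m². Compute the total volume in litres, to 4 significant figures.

16700000 litres

Depth: 33.68 cm × 10 = 336.8 mm.
1 mm over 1 m² is 1 L, so volume = 336.8 × 49573.9 = 16696490 L ≈ 16700000 L.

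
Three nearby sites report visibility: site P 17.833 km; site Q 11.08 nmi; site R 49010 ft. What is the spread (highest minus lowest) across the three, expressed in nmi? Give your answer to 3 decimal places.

site P: 17.833 km = 9.62905 nmi.
site R: 49010 ft = 8.06601 nmi.
Spread: 11.08000 − 8.06601 = 3.014 nmi.

3.014 nmi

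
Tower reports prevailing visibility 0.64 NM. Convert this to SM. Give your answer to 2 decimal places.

1 nmi = 1.15078 SM, so 0.64 × 1.15078 = 0.74 SM.

0.74 SM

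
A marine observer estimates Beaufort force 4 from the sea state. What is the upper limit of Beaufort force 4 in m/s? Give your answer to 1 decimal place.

7.9 m/s

Beaufort 4 (moderate breeze) spans 5.5–7.9 m/s.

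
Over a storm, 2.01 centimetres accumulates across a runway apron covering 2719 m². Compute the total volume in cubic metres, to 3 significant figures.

Depth: 2.01 cm × 10 = 20.1 mm.
1 mm over 1 m² is 1 L, so volume = 20.1 × 2719 = 54651.9 L = 54.7 m³.

54.7 cubic metres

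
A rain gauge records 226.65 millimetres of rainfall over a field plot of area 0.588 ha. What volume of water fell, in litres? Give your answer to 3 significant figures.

1330000 litres

Area: 0.588 ha = 5880 m².
1 mm over 1 m² is 1 L, so volume = 226.65 × 5880 = 1332702 L ≈ 1330000 L.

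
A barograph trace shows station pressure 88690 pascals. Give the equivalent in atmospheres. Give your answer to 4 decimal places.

1 Pa = 9.86923e-06 atm, so 88690 × 9.86923e-06 = 0.8753 atm.

0.8753 atm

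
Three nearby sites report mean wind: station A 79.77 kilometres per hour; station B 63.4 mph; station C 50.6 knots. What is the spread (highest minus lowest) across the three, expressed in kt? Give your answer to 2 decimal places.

station A: 79.77 km/h = 43.0724 kt.
station B: 63.4 mph = 55.0931 kt.
Spread: 55.0931 − 43.0724 = 12.02 kt.

12.02 kt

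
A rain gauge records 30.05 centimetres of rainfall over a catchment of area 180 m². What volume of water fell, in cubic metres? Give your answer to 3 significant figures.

54.1 cubic metres

Depth: 30.05 cm × 10 = 300.5 mm.
1 mm over 1 m² is 1 L, so volume = 300.5 × 180 = 54090 L = 54.1 m³.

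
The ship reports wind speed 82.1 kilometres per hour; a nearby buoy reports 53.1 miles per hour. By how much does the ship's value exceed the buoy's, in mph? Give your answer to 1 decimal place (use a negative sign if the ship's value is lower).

-2.1 mph

the ship: 82.1 km/h = 51.015 mph.
Difference: 51.015 − 53.100 = -2.1 mph.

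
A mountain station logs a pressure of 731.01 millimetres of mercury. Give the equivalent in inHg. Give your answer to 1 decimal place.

1 mmHg = 0.0393701 inHg, so 731.01 × 0.0393701 = 28.8 inHg.

28.8 inHg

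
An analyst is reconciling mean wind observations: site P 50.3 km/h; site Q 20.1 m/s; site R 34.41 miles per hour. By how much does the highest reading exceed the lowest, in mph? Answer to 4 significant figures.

site P: 50.3 km/h = 31.2550 mph.
site Q: 20.1 m/s = 44.9624 mph.
Spread: 44.9624 − 31.2550 = 13.71 mph.

13.71 mph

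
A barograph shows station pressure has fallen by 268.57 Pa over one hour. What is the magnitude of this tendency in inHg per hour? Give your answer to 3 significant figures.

0.0793 inHg per hour

268.57 Pa / 1 h × 0.0002953 inHg/Pa = 0.0793 inHg/h.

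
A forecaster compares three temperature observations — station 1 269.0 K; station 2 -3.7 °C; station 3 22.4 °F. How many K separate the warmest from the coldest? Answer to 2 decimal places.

station 1: 269.0 K = -4.150 °C.
station 3: 22.4 °F = -5.333 °C.
Spread: (-3.700) − (-5.333) = 1.633 °C.

1.63 K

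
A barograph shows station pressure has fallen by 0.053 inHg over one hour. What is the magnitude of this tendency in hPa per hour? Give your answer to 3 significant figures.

1.79 hPa per hour

0.053 inHg / 1 h × 33.8639 hPa/inHg = 1.79 hPa/h.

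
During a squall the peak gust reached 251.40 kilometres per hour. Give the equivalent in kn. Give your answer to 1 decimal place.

135.7 kt

1 km/h = 0.539957 kt, so 251.40 × 0.539957 = 135.7 kt.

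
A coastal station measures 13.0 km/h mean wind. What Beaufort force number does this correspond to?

13.0 km/h = 3.6 m/s, which is Beaufort 3 (gentle breeze, 3.4–5.4 m/s).

Beaufort force 3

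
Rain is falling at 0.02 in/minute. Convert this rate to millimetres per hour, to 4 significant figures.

30.48 mm/hour

0.02 in/minute × 25.4 mm/in × 60 minute/hour = 30.48 mm/hour.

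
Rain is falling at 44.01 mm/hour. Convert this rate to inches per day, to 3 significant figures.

41.6 in/day

44.01 mm/hour × 0.0393701 in/mm × 24 hour/day = 41.6 in/day.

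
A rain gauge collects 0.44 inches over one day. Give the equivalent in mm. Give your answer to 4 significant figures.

1 in = 25.4 mm, so 0.44 × 25.4 = 11.18 mm.

11.18 mm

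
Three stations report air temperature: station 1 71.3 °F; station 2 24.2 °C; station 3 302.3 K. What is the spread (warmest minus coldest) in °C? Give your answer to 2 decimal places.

station 1: 71.3 °F = 21.833 °C.
station 3: 302.3 K = 29.150 °C.
Spread: 29.150 − 21.833 = 7.317 °C.

7.32 °C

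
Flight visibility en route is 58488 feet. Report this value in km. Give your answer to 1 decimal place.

17.8 km

1 ft = 0.0003048 km, so 58488 × 0.0003048 = 17.8 km.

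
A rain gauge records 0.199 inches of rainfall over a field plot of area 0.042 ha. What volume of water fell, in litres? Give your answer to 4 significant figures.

2123 litres

Depth: 0.199 in × 25.4 = 5.0546 mm.
Area: 0.042 ha = 420 m².
1 mm over 1 m² is 1 L, so volume = 5.0546 × 420 = 2122.932 L ≈ 2123 L.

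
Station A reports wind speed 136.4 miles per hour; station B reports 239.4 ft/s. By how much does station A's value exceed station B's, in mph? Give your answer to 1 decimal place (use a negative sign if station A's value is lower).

-26.8 mph

station B: 239.4 ft/s = 163.227 mph.
Difference: 136.400 − 163.227 = -26.8 mph.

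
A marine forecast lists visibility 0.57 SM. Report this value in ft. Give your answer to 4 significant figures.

3010 ft

1 SM = 5280 ft, so 0.57 × 5280 = 3010 ft.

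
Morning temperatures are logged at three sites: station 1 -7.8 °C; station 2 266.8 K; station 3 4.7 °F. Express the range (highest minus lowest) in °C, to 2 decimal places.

station 2: 266.8 K = -6.350 °C.
station 3: 4.7 °F = -15.167 °C.
Spread: (-6.350) − (-15.167) = 8.817 °C.

8.82 °C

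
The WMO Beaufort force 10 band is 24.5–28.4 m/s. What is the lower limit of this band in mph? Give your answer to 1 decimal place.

24.5–28.4 m/s × 2.237 = 54.8–63.5 mph.

54.8 mph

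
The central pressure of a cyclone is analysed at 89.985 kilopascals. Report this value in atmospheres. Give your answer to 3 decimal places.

1 kPa = 0.00986923 atm, so 89.985 × 0.00986923 = 0.888 atm.

0.888 atm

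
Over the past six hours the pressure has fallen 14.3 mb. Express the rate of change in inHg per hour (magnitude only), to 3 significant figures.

0.0704 inHg per hour

14.3 mb / 6 h × 0.02953 inHg/mb = 0.0704 inHg/h.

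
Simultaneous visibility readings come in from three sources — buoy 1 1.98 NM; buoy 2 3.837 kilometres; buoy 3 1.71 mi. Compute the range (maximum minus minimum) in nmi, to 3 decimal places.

buoy 2: 3.837 km = 2.07181 nmi.
buoy 3: 1.71 SM = 1.48595 nmi.
Spread: 2.07181 − 1.48595 = 0.586 nmi.

0.586 nmi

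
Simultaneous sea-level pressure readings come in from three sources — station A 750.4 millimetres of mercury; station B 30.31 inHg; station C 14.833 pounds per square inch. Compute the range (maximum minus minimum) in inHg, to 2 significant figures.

0.77 inHg

station A: 750.4 mmHg = 29.5433 inHg.
station C: 14.833 psi = 30.2003 inHg.
Spread: 30.3100 − 29.5433 = 0.77 inHg.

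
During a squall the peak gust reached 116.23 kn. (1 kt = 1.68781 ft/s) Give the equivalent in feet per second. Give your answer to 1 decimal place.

196.2 ft/s

1 kt = 1.68781 ft/s, so 116.23 × 1.68781 = 196.2 ft/s.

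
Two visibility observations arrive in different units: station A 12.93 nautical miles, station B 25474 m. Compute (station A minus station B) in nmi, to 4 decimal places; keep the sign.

station B: 25474 m = 13.754860 nmi.
Difference: 12.930000 − 13.754860 = -0.8249 nmi.

-0.8249 nmi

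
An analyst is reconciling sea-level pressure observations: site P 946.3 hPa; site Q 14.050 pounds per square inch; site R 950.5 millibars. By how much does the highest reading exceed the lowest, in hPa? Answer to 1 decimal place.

22.4 hPa

site Q: 14.050 psi = 968.713 hPa.
site R: 950.5 mb = 950.500 hPa.
Spread: 968.713 − 946.300 = 22.4 hPa.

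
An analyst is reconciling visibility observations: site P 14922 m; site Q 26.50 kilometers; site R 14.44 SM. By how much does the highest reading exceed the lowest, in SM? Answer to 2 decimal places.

7.19 SM

site P: 14922 m = 9.2721 SM.
site Q: 26.50 km = 16.4663 SM.
Spread: 16.4663 − 9.2721 = 7.19 SM.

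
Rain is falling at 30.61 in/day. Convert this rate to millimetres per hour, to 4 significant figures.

30.61 in/day × 25.4 mm/in × 0.0416667 day/hour = 32.40 mm/hour.

32.40 mm/hour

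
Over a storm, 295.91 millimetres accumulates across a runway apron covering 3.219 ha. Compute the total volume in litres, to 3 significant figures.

9530000 litres

Area: 3.219 ha = 32190 m².
1 mm over 1 m² is 1 L, so volume = 295.91 × 32190 = 9525342.9 L ≈ 9530000 L.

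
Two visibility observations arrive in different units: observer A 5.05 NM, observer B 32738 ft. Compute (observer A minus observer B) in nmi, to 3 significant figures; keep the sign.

observer B: 32738 ft = 5.38798 nmi.
Difference: 5.05000 − 5.38798 = -0.338 nmi.

-0.338 nmi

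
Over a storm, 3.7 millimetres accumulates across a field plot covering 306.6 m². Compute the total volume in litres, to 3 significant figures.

1130 litres

1 mm over 1 m² is 1 L, so volume = 3.7 × 306.6 = 1134.42 L ≈ 1130 L.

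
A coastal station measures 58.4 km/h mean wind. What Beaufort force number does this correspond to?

58.4 km/h = 16.2 m/s, which is Beaufort 7 (near gale, 13.9–17.1 m/s).

Beaufort force 7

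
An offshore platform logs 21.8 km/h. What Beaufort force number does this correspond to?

Beaufort force 4

21.8 km/h = 6.1 m/s, which is Beaufort 4 (moderate breeze, 5.5–7.9 m/s).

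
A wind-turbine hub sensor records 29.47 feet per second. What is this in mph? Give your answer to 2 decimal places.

1 ft/s = 0.681818 mph, so 29.47 × 0.681818 = 20.09 mph.

20.09 mph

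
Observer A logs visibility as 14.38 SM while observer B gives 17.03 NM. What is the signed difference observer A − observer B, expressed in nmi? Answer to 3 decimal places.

observer A: 14.38 SM = 12.49588 nmi.
Difference: 12.49588 − 17.03000 = -4.534 nmi.

-4.534 nmi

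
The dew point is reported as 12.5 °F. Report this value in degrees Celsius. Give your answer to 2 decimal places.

°C = (°F − 32) × 5/9 = (12.5 − 32) / 1.8 = -10.83 °C.

-10.83 °C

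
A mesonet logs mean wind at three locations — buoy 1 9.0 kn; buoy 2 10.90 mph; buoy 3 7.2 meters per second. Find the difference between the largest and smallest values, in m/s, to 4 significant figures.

2.570 m/s

buoy 1: 9.0 kt = 4.63000 m/s.
buoy 2: 10.90 mph = 4.87274 m/s.
Spread: 7.20000 − 4.63000 = 2.570 m/s.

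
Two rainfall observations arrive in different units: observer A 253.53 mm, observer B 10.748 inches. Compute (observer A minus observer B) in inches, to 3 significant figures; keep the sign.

observer A: 253.53 mm = 9.981496 in.
Difference: 9.981496 − 10.748000 = -0.767 in.

-0.767 in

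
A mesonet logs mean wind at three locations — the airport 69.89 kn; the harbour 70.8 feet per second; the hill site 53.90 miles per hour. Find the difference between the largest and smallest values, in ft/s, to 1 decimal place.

47.2 ft/s

the airport: 69.89 kt = 117.961 ft/s.
the hill site: 53.90 mph = 79.053 ft/s.
Spread: 117.961 − 70.800 = 47.2 ft/s.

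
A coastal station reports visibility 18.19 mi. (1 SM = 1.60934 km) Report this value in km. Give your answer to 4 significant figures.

1 SM = 1.60934 km, so 18.19 × 1.60934 = 29.27 km.

29.27 km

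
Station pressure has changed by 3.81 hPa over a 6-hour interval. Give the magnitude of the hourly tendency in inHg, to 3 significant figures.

0.0188 inHg per hour

3.81 hPa / 6 h × 0.02953 inHg/hPa = 0.0188 inHg/h.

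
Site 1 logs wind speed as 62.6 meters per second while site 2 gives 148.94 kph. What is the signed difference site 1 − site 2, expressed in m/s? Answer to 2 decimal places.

21.23 m/s

site 2: 148.94 km/h = 41.3722 m/s.
Difference: 62.6000 − 41.3722 = 21.23 m/s.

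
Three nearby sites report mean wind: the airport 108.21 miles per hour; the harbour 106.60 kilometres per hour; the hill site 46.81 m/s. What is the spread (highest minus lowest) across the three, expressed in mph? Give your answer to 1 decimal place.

42.0 mph

the harbour: 106.60 km/h = 66.238 mph.
the hill site: 46.81 m/s = 104.711 mph.
Spread: 108.210 − 66.238 = 42.0 mph.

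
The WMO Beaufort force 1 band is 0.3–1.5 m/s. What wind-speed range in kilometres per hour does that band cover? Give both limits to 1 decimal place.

1.1 to 5.4 km/h

0.3–1.5 m/s × 3.6 = 1.1–5.4 km/h.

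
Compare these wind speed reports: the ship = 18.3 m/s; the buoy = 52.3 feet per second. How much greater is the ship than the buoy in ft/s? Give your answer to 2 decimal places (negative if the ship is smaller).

7.74 ft/s

the ship: 18.3 m/s = 60.0394 ft/s.
Difference: 60.0394 − 52.3000 = 7.74 ft/s.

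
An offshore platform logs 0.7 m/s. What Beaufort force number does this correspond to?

Beaufort force 1

0.7 m/s lies in the Beaufort 1 band (light air, 0.3–1.5 m/s).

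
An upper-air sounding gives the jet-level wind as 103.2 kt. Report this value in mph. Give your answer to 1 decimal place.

1 kt = 1.15078 mph, so 103.2 × 1.15078 = 118.8 mph.

118.8 mph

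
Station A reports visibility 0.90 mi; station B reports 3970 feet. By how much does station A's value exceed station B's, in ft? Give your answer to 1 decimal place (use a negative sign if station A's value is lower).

782.0 ft

station A: 0.90 SM = 4752.000 ft.
Difference: 4752.000 − 3970.000 = 782.0 ft.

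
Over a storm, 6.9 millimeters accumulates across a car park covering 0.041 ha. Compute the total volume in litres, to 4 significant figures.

2829 litres

Area: 0.041 ha = 410 m².
1 mm over 1 m² is 1 L, so volume = 6.9 × 410 = 2829 L.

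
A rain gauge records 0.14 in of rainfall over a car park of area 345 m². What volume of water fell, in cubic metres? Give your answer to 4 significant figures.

1.227 cubic metres

Depth: 0.14 in × 25.4 = 3.556 mm.
1 mm over 1 m² is 1 L, so volume = 3.556 × 345 = 1226.82 L = 1.227 m³.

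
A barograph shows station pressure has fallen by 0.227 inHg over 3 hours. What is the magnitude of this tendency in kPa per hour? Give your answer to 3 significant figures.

0.227 inHg / 3 h × 3.38639 kPa/inHg = 0.256 kPa/h.

0.256 kPa per hour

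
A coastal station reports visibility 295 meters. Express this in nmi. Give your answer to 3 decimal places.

1 m = 0.000539957 nmi, so 295 × 0.000539957 = 0.159 nmi.

0.159 nmi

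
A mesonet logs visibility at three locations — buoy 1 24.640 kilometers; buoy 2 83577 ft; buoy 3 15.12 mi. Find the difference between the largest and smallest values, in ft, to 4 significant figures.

3743 ft

buoy 1: 24.640 km = 80839.90 ft.
buoy 3: 15.12 SM = 79833.60 ft.
Spread: 83577.00 − 79833.60 = 3743 ft.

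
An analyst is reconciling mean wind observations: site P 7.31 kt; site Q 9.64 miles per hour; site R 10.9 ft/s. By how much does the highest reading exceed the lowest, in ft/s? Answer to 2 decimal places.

site P: 7.31 kt = 12.3379 ft/s.
site Q: 9.64 mph = 14.1387 ft/s.
Spread: 14.1387 − 10.9000 = 3.24 ft/s.

3.24 ft/s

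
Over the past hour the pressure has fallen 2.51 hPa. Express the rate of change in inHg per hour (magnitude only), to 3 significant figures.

0.0741 inHg per hour

2.51 hPa / 1 h × 0.02953 inHg/hPa = 0.0741 inHg/h.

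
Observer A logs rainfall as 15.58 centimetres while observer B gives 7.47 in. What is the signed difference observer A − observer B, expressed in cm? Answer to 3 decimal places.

observer B: 7.47 in = 18.97380 cm.
Difference: 15.58000 − 18.97380 = -3.394 cm.

-3.394 cm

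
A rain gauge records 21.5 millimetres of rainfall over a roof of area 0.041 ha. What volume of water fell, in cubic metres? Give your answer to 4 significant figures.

8.815 cubic metres

Area: 0.041 ha = 410 m².
1 mm over 1 m² is 1 L, so volume = 21.5 × 410 = 8815 L = 8.815 m³.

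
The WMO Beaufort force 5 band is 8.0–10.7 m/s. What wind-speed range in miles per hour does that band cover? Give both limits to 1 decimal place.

8.0–10.7 m/s × 2.237 = 17.9–23.9 mph.

17.9 to 23.9 mph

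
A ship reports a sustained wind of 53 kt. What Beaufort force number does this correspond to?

Beaufort force 10

53 kt lies in the Beaufort 10 band (storm, 48–55 kt).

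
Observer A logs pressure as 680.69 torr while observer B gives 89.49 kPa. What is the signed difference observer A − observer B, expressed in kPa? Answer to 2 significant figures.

1.3 kPa

observer A: 680.69 mmHg = 90.751 kPa.
Difference: 90.751 − 89.490 = 1.3 kPa.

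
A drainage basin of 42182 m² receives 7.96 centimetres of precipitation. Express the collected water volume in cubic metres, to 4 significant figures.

3358 cubic metres

Depth: 7.96 cm × 10 = 79.6 mm.
1 mm over 1 m² is 1 L, so volume = 79.6 × 42182 = 3357687.2 L = 3358 m³.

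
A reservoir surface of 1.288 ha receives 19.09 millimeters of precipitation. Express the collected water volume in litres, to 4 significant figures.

245900 litres

Area: 1.288 ha = 12880 m².
1 mm over 1 m² is 1 L, so volume = 19.09 × 12880 = 245879.2 L ≈ 245900 L.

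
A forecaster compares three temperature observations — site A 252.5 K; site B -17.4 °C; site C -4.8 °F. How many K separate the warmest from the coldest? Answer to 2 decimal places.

3.25 K

site A: 252.5 K = -20.650 °C.
site C: -4.8 °F = -20.444 °C.
Spread: (-17.400) − (-20.650) = 3.250 °C.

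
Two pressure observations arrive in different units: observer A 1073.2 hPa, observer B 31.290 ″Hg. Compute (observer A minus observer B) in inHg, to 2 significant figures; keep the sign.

observer A: 1073.2 hPa = 31.6916 inHg.
Difference: 31.6916 − 31.2900 = 0.40 inHg.

0.40 inHg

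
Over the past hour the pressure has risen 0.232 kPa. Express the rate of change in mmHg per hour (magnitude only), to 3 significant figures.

1.74 mmHg per hour

0.232 kPa / 1 h × 7.50062 mmHg/kPa = 1.74 mmHg/h.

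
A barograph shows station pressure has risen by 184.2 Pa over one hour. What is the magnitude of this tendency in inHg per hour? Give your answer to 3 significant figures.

184.2 Pa / 1 h × 0.0002953 inHg/Pa = 0.0544 inHg/h.

0.0544 inHg per hour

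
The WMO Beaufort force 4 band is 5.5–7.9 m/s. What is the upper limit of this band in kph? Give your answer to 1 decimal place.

28.4 km/h

5.5–7.9 m/s × 3.6 = 19.8–28.4 km/h.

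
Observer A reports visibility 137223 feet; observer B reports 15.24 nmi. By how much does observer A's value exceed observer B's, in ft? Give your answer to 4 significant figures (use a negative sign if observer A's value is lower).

observer B: 15.24 nmi = 92600.00 ft.
Difference: 137223.00 − 92600.00 = 44620 ft.

44620 ft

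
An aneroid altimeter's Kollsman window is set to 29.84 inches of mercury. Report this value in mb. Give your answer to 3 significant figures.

1010 mb

1 inHg = 33.8639 mb, so 29.84 × 33.8639 = 1010 mb.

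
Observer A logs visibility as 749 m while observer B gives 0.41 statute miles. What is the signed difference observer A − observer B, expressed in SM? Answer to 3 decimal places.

0.055 SM

observer A: 749 m = 0.46541 SM.
Difference: 0.46541 − 0.41000 = 0.055 SM.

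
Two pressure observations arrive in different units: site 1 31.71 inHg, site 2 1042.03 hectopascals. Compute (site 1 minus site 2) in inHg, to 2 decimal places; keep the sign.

0.94 inHg

site 2: 1042.03 hPa = 30.7711 inHg.
Difference: 31.7100 − 30.7711 = 0.94 inHg.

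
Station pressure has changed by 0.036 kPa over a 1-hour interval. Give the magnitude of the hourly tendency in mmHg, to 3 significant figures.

0.036 kPa / 1 h × 7.50062 mmHg/kPa = 0.270 mmHg/h.

0.270 mmHg per hour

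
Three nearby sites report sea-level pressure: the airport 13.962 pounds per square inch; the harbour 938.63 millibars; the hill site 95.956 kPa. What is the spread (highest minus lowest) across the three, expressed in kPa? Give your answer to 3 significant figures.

2.40 kPa

the airport: 13.962 psi = 96.2646 kPa.
the harbour: 938.63 mb = 93.8630 kPa.
Spread: 96.2646 − 93.8630 = 2.40 kPa.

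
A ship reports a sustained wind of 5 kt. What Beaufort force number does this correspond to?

5 kt lies in the Beaufort 2 band (light breeze, 4–6 kt).

Beaufort force 2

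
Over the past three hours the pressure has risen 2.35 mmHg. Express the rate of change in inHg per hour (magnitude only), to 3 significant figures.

0.0308 inHg per hour

2.35 mmHg / 3 h × 0.0393701 inHg/mmHg = 0.0308 inHg/h.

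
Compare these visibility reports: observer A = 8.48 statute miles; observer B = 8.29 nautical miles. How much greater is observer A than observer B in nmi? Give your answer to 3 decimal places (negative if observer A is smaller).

-0.921 nmi

observer A: 8.48 SM = 7.36892 nmi.
Difference: 7.36892 − 8.29000 = -0.921 nmi.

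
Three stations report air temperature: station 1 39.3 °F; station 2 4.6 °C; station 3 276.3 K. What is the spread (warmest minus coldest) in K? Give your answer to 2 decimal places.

1.45 K

station 1: 39.3 °F = 4.056 °C.
station 3: 276.3 K = 3.150 °C.
Spread: 4.600 − 3.150 = 1.450 °C.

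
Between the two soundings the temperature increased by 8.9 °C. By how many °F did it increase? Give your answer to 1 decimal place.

16.0 °F

Converting a difference, only the 9/5 scale factor applies: Δ°F = 8.9 × 1.8 = 16.0 °F.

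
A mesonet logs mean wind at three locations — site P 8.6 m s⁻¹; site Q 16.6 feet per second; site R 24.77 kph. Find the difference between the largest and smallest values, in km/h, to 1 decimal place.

site P: 8.6 m/s = 30.960 km/h.
site Q: 16.6 ft/s = 18.215 km/h.
Spread: 30.960 − 18.215 = 12.7 km/h.

12.7 km/h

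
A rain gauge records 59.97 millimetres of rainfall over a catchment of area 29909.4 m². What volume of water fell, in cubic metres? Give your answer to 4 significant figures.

1794 cubic metres

1 mm over 1 m² is 1 L, so volume = 59.97 × 29909.4 = 1793666.7 L = 1794 m³.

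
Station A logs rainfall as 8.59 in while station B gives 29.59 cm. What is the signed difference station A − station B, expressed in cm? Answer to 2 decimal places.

station A: 8.59 in = 21.8186 cm.
Difference: 21.8186 − 29.5900 = -7.77 cm.

-7.77 cm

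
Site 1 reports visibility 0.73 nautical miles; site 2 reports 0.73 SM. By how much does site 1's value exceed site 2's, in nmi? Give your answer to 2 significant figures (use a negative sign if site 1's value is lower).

0.096 nmi

site 2: 0.73 SM = 0.63435 nmi.
Difference: 0.73000 − 0.63435 = 0.096 nmi.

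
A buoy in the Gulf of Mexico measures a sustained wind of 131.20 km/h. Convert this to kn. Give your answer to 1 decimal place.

70.8 kt

1 km/h = 0.539957 kt, so 131.20 × 0.539957 = 70.8 kt.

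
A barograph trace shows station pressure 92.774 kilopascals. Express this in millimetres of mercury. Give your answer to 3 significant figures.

1 kPa = 7.50062 mmHg, so 92.774 × 7.50062 = 696 mmHg.

696 mmHg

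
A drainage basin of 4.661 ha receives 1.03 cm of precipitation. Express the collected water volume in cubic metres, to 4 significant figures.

480.1 cubic metres

Depth: 1.03 cm × 10 = 10.3 mm.
Area: 4.661 ha = 46610 m².
1 mm over 1 m² is 1 L, so volume = 10.3 × 46610 = 480083 L = 480.1 m³.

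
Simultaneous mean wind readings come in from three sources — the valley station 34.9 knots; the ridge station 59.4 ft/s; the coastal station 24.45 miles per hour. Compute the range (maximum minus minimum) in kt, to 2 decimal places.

the ridge station: 59.4 ft/s = 35.1935 kt.
the coastal station: 24.45 mph = 21.2465 kt.
Spread: 35.1935 − 21.2465 = 13.95 kt.

13.95 kt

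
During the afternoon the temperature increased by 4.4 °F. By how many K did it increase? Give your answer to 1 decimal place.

For a temperature change the 32° offset cancels: ΔK = 4.4 × 0.5556 = 2.4 K.

2.4 K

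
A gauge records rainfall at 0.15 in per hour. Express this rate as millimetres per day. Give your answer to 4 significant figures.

91.44 mm/day

0.15 in/hour × 25.4 mm/in × 24 hour/day = 91.44 mm/day.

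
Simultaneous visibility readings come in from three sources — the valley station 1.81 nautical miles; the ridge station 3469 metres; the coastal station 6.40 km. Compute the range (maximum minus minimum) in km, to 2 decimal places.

the valley station: 1.81 nmi = 3.3521 km.
the ridge station: 3469 m = 3.4690 km.
Spread: 6.4000 − 3.3521 = 3.05 km.

3.05 km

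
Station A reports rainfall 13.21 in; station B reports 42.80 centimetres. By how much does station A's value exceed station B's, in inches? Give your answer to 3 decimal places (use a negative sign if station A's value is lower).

-3.640 in

station B: 42.80 cm = 16.85039 in.
Difference: 13.21000 − 16.85039 = -3.640 in.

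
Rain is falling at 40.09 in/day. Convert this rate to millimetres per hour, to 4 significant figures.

40.09 in/day × 25.4 mm/in × 0.0416667 day/hour = 42.43 mm/hour.

42.43 mm/hour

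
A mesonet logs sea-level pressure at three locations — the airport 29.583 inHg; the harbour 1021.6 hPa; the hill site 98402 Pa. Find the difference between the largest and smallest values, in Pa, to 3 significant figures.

the airport: 29.583 inHg = 100179.55 Pa.
the harbour: 1021.6 hPa = 102160.00 Pa.
Spread: 102160.00 − 98402.00 = 3760 Pa.

3760 Pa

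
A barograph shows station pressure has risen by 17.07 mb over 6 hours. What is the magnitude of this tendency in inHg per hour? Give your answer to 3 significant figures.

0.0840 inHg per hour

17.07 mb / 6 h × 0.02953 inHg/mb = 0.0840 inHg/h.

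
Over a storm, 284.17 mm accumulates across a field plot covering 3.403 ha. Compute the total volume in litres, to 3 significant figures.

9670000 litres

Area: 3.403 ha = 34030 m².
1 mm over 1 m² is 1 L, so volume = 284.17 × 34030 = 9670305.1 L ≈ 9670000 L.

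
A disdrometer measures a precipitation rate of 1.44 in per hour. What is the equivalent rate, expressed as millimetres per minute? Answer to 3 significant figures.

1.44 in/hour × 25.4 mm/in × 0.0166667 hour/minute = 0.610 mm/minute.

0.610 mm/minute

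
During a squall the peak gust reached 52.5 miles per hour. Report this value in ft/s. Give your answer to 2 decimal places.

1 mph = 1.46667 ft/s, so 52.5 × 1.46667 = 77.00 ft/s.

77.00 ft/s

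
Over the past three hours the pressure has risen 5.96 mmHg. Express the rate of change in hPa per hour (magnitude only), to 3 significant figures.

2.65 hPa per hour

5.96 mmHg / 3 h × 1.33322 hPa/mmHg = 2.65 hPa/h.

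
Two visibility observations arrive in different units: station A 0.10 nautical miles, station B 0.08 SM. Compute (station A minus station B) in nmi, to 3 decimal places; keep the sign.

0.030 nmi

station B: 0.08 SM = 0.06952 nmi.
Difference: 0.10000 − 0.06952 = 0.030 nmi.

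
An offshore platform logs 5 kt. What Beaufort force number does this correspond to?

5 kt lies in the Beaufort 2 band (light breeze, 4–6 kt).

Beaufort force 2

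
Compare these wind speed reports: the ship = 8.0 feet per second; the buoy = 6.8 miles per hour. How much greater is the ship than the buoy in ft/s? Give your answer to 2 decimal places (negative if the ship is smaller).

-1.97 ft/s

the buoy: 6.8 mph = 9.9733 ft/s.
Difference: 8.0000 − 9.9733 = -1.97 ft/s.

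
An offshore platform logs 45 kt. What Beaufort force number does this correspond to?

Beaufort force 9

45 kt lies in the Beaufort 9 band (strong gale, 41–47 kt).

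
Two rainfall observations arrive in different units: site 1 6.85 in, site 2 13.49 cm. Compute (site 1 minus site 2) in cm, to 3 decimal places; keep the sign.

site 1: 6.85 in = 17.39900 cm.
Difference: 17.39900 − 13.49000 = 3.909 cm.

3.909 cm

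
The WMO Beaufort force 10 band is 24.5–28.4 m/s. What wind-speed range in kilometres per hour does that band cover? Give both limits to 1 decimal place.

24.5–28.4 m/s × 3.6 = 88.2–102.2 km/h.

88.2 to 102.2 km/h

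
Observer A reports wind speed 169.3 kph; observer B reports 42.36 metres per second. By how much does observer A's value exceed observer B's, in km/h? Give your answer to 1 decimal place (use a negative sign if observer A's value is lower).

observer B: 42.36 m/s = 152.496 km/h.
Difference: 169.300 − 152.496 = 16.8 km/h.

16.8 km/h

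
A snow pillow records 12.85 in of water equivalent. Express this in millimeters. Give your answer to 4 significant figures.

1 in = 25.4 mm, so 12.85 × 25.4 = 326.4 mm.

326.4 mm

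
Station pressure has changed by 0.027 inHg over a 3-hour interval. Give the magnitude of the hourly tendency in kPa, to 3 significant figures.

0.027 inHg / 3 h × 3.38639 kPa/inHg = 0.0305 kPa/h.

0.0305 kPa per hour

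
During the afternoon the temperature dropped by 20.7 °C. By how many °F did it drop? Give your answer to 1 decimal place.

For a temperature change the 32° offset cancels: Δ°F = 20.7 × 1.8 = 37.3 °F.

37.3 °F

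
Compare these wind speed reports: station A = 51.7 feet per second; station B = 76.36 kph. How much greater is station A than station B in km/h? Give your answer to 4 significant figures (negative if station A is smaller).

-19.63 km/h

station A: 51.7 ft/s = 56.7294 km/h.
Difference: 56.7294 − 76.3600 = -19.63 km/h.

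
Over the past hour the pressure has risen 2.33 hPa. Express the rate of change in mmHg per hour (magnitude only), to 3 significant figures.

1.75 mmHg per hour

2.33 hPa / 1 h × 0.750062 mmHg/hPa = 1.75 mmHg/h.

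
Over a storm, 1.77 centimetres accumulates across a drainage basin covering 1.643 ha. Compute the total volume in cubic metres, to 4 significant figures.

Depth: 1.77 cm × 10 = 17.7 mm.
Area: 1.643 ha = 16430 m².
1 mm over 1 m² is 1 L, so volume = 17.7 × 16430 = 290811 L = 290.8 m³.

290.8 cubic metres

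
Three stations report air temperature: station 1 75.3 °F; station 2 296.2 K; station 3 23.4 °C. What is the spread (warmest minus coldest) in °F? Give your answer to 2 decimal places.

station 1: 75.3 °F = 24.056 °C.
station 2: 296.2 K = 23.050 °C.
Spread: 24.056 − 23.050 = 1.006 °C = 1.81 °F.

1.81 °F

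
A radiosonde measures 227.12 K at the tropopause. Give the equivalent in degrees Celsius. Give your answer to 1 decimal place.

°C = 227.12 − 273.15 = -46.0 °C.

-46.0 °C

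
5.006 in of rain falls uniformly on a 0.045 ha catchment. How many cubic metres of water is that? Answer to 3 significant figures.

57.2 cubic metres

Depth: 5.006 in × 25.4 = 127.1524 mm.
Area: 0.045 ha = 450 m².
1 mm over 1 m² is 1 L, so volume = 127.1524 × 450 = 57218.58 L = 57.2 m³.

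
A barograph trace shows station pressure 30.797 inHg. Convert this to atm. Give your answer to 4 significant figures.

1 inHg = 0.0334211 atm, so 30.797 × 0.0334211 = 1.029 atm.

1.029 atm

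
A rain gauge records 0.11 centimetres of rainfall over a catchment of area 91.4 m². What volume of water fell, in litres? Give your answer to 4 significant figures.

Depth: 0.11 cm × 10 = 1.1 mm.
1 mm over 1 m² is 1 L, so volume = 1.1 × 91.4 = 100.54 L ≈ 100.5 L.

100.5 litres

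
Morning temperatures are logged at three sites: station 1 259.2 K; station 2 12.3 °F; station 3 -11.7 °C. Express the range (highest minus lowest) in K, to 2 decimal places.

station 1: 259.2 K = -13.950 °C.
station 2: 12.3 °F = -10.944 °C.
Spread: (-10.944) − (-13.950) = 3.006 °C.

3.01 K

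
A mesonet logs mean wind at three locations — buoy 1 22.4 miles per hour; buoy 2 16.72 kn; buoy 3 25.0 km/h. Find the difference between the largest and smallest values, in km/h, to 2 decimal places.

11.05 km/h

buoy 1: 22.4 mph = 36.0493 km/h.
buoy 2: 16.72 kt = 30.9654 km/h.
Spread: 36.0493 − 25.0000 = 11.05 km/h.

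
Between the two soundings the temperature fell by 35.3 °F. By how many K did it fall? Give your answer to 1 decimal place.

19.6 K

For a temperature change the 32° offset cancels: ΔK = 35.3 × 0.5556 = 19.6 K.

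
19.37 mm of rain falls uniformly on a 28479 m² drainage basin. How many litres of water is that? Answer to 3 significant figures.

552000 litres

1 mm over 1 m² is 1 L, so volume = 19.37 × 28479 = 551638.23 L ≈ 552000 L.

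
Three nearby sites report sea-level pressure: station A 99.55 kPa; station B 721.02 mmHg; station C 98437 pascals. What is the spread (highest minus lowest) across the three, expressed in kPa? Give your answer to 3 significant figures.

3.42 kPa

station B: 721.02 mmHg = 96.1281 kPa.
station C: 98437 Pa = 98.4370 kPa.
Spread: 99.5500 − 96.1281 = 3.42 kPa.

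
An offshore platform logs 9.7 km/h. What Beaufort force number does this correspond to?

Beaufort force 2

9.7 km/h = 2.7 m/s, which is Beaufort 2 (light breeze, 1.6–3.3 m/s).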